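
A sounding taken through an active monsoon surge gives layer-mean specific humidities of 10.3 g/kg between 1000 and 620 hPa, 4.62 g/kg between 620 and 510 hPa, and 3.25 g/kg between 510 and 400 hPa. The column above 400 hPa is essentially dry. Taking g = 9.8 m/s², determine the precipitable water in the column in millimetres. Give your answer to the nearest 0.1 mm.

PW ≈ 48.8 mm

Precipitable water is the column-integrated vapour mass per unit area: PW = (1/g) Σ q̄ Δp, with q in kg/kg and Δp in Pa (1 kg/m² of water = 1 mm).
Layer 1000–620 hPa: Δp = 380 hPa = 38000 Pa, q̄ = 0.0103 kg/kg → 0.0103 × 38000 / 9.8 = 39.94 mm
Layer 620–510 hPa: Δp = 110 hPa = 11000 Pa, q̄ = 0.00462 kg/kg → 0.00462 × 11000 / 9.8 = 5.19 mm
Layer 510–400 hPa: Δp = 110 hPa = 11000 Pa, q̄ = 0.00325 kg/kg → 0.00325 × 11000 / 9.8 = 3.65 mm
PW = 39.94 + 5.19 + 3.65 = 48.78 ≈ 48.8 mm.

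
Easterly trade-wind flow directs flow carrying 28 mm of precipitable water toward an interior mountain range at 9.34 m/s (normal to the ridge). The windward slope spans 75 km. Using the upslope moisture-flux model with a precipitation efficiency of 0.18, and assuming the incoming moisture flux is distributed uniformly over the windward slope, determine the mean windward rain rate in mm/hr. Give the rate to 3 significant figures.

R ≈ 2.26 mm/hr

Incoming column moisture flux per unit ridge length: F = V × PW = 9.34 × 28 = 261.52 mm·m/s.
Spread over the 75 km slope with efficiency ε = 0.18: R = ε·F/W = 0.18 × 261.52 / 75000 m = 6.276e-04 mm/s.
R = 6.276e-04 × 3600 = 2.26 mm/hr.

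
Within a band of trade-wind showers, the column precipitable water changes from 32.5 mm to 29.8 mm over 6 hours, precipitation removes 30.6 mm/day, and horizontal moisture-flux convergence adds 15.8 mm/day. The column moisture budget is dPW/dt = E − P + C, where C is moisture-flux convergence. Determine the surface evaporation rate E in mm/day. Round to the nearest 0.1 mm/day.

dPW/dt = (29.8 − 32.5) mm / (6/24 day) = -10.800 mm/day.
E = dPW/dt + P − C = (-10.800) + 30.6 − (15.8) = 4.0 mm/day.

E ≈ 4.0 mm/day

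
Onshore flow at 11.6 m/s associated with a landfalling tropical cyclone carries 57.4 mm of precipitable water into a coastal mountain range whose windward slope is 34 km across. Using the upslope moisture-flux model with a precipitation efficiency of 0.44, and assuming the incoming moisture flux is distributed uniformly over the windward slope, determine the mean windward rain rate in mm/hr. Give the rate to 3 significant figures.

Incoming column moisture flux per unit ridge length: F = V × PW = 11.6 × 57.4 = 665.84 mm·m/s.
Spread over the 34 km slope with efficiency ε = 0.44: R = ε·F/W = 0.44 × 665.84 / 34000 m = 8.617e-03 mm/s.
R = 8.617e-03 × 3600 = 31.0 mm/hr.

R ≈ 31.0 mm/hr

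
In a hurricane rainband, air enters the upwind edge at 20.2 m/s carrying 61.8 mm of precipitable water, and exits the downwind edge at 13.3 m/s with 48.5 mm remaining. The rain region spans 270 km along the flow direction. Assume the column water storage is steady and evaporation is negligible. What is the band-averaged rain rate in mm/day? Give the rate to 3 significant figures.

R ≈ 193 mm/day

Column moisture flux per unit crosswind length is F = V × PW.
Inflow: F_in = 20.2 × 61.8 = 1248.36 mm·m/s
Outflow: F_out = 13.3 × 48.5 = 645.05 mm·m/s
Steady-state rate R = (F_in − F_out)/L = (1248.36 − 645.05) / 270000 m = 2.234e-03 mm/s.
R = 2.234e-03 × 3600 × 24 = 193 mm/day.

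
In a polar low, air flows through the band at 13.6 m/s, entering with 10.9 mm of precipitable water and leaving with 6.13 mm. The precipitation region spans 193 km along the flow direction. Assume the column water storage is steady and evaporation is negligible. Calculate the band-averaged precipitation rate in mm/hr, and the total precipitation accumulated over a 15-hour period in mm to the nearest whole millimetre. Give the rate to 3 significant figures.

Column moisture flux per unit crosswind length is F = V × PW.
Inflow: F_in = 13.6 × 10.9 = 148.24 mm·m/s
Outflow: F_out = 13.6 × 6.13 = 83.368 mm·m/s
Steady-state rate R = (F_in − F_out)/L = (148.24 − 83.368) / 193000 m = 3.361e-04 mm/s.
R = 3.361e-04 × 3600 = 1.21 mm/hr.
Over 15 h: total = 1.21 × 15 = 18.15 ≈ 18 mm.

R ≈ 1.21 mm/hr; total ≈ 18 mm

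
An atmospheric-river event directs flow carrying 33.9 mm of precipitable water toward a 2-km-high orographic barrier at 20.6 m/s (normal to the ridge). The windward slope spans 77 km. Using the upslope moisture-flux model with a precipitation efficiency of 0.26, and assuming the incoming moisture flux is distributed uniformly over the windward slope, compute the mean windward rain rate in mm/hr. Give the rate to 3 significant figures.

Incoming column moisture flux per unit ridge length: F = V × PW = 20.6 × 33.9 = 698.34 mm·m/s.
Spread over the 77 km slope with efficiency ε = 0.26: R = ε·F/W = 0.26 × 698.34 / 77000 m = 2.358e-03 mm/s.
R = 2.358e-03 × 3600 = 8.49 mm/hr.

R ≈ 8.49 mm/hr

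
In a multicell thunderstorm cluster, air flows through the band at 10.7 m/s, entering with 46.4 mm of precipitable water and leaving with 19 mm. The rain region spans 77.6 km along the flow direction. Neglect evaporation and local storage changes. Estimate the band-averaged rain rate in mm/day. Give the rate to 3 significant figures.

R ≈ 326 mm/day

Column moisture flux per unit crosswind length is F = V × PW.
Inflow: F_in = 10.7 × 46.4 = 496.48 mm·m/s
Outflow: F_out = 10.7 × 19 = 203.3 mm·m/s
Steady-state rate R = (F_in − F_out)/L = (496.48 − 203.3) / 77600 m = 3.778e-03 mm/s.
R = 3.778e-03 × 3600 × 24 = 326 mm/day.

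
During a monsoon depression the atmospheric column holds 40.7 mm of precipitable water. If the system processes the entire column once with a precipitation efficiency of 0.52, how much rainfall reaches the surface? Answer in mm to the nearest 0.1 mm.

rainfall ≈ 21.2 mm

Rainfall = ε × PW = 0.52 × 40.7 = 21.2 mm.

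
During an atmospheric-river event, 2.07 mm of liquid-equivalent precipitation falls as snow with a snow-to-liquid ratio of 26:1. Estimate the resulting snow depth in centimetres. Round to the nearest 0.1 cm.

snow depth ≈ 5.4 cm

Snow depth = liquid × ratio = 2.07 mm × 26 = 53.82 mm = 5.4 cm.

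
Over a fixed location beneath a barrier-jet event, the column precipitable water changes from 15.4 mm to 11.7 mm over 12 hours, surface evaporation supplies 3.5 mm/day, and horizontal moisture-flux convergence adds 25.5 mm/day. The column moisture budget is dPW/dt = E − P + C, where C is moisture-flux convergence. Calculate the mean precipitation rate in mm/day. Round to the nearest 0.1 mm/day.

P ≈ 36.4 mm/day

dPW/dt = (11.7 − 15.4) mm / (12/24 day) = -7.400 mm/day.
P = E + C − dPW/dt = 3.5 + (25.5) − (-7.400) = 36.4 mm/day.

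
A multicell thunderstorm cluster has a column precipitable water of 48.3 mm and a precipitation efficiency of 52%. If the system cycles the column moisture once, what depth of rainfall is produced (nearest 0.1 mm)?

rainfall ≈ 25.1 mm

Rainfall = ε × PW = 0.52 × 48.3 = 25.1 mm.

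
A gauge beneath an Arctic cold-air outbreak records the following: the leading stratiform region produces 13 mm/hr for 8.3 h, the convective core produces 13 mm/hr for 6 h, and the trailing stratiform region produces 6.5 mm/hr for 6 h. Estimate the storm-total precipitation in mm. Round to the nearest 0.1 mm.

total ≈ 224.9 mm

Total = Σ Rᵢ Δtᵢ = 13 × 8.3 + 13 × 6 + 6.5 × 6
      = 107.9 + 78 + 39 = 224.9 mm.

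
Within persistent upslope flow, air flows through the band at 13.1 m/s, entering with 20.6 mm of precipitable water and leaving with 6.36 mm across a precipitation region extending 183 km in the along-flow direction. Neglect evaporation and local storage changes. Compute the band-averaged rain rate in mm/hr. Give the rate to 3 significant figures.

R ≈ 3.67 mm/hr

Column moisture flux per unit crosswind length is F = V × PW.
Inflow: F_in = 13.1 × 20.6 = 269.86 mm·m/s
Outflow: F_out = 13.1 × 6.36 = 83.316 mm·m/s
Steady-state rate R = (F_in − F_out)/L = (269.86 − 83.316) / 183000 m = 1.019e-03 mm/s.
R = 1.019e-03 × 3600 = 3.67 mm/hr.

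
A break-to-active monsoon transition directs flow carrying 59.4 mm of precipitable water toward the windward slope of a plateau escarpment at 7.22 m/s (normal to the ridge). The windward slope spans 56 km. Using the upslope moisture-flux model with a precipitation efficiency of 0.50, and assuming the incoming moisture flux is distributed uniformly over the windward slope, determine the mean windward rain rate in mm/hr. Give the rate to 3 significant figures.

Incoming column moisture flux per unit ridge length: F = V × PW = 7.22 × 59.4 = 428.868 mm·m/s.
Spread over the 56 km slope with efficiency ε = 0.50: R = ε·F/W = 0.50 × 428.868 / 56000 m = 3.829e-03 mm/s.
R = 3.829e-03 × 3600 = 13.8 mm/hr.

R ≈ 13.8 mm/hr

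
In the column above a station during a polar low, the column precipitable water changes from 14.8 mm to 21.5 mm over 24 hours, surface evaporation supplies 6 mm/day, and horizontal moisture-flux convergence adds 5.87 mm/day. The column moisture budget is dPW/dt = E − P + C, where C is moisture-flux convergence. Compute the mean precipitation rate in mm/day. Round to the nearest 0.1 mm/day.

P ≈ 5.2 mm/day

dPW/dt = (21.5 − 14.8) mm / (24/24 day) = +6.700 mm/day.
P = E + C − dPW/dt = 6 + (5.87) − (+6.700) = 5.2 mm/day.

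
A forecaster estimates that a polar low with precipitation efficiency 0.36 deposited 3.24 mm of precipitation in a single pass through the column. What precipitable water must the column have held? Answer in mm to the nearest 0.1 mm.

PW = precipitation / ε = 3.24 / 0.36 = 9.0 mm.

PW ≈ 9.0 mm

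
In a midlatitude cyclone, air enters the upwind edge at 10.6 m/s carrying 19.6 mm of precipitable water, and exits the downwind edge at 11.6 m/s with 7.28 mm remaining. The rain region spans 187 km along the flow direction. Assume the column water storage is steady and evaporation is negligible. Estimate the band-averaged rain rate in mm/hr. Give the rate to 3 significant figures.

Column moisture flux per unit crosswind length is F = V × PW.
Inflow: F_in = 10.6 × 19.6 = 207.76 mm·m/s
Outflow: F_out = 11.6 × 7.28 = 84.448 mm·m/s
Steady-state rate R = (F_in − F_out)/L = (207.76 − 84.448) / 187000 m = 6.594e-04 mm/s.
R = 6.594e-04 × 3600 = 2.37 mm/hr.

R ≈ 2.37 mm/hr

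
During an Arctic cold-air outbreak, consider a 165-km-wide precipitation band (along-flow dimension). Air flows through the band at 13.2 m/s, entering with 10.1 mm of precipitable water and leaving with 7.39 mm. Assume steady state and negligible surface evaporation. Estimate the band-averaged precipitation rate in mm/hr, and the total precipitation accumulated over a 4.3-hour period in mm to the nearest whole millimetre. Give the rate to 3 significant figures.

R ≈ 0.780 mm/hr; total ≈ 3 mm

Column moisture flux per unit crosswind length is F = V × PW.
Inflow: F_in = 13.2 × 10.1 = 133.32 mm·m/s
Outflow: F_out = 13.2 × 7.39 = 97.548 mm·m/s
Steady-state rate R = (F_in − F_out)/L = (133.32 − 97.548) / 165000 m = 2.168e-04 mm/s.
R = 2.168e-04 × 3600 = 0.780 mm/hr.
Over 4.3 h: total = 0.780 × 4.3 = 3.354 ≈ 3 mm.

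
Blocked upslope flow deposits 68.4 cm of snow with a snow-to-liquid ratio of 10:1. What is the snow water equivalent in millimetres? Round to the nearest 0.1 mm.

SWE ≈ 68.4 mm

SWE = snow depth / ratio = 68.4 cm / 10 = 6.840 cm = 68.4 mm.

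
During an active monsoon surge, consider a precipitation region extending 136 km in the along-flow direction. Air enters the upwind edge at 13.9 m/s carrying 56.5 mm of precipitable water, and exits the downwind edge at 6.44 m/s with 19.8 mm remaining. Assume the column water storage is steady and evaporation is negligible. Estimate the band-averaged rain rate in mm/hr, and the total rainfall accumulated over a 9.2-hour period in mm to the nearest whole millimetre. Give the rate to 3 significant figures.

Column moisture flux per unit crosswind length is F = V × PW.
Inflow: F_in = 13.9 × 56.5 = 785.35 mm·m/s
Outflow: F_out = 6.44 × 19.8 = 127.512 mm·m/s
Steady-state rate R = (F_in − F_out)/L = (785.35 − 127.512) / 136000 m = 4.837e-03 mm/s.
R = 4.837e-03 × 3600 = 17.4 mm/hr.
Over 9.2 h: total = 17.4 × 9.2 = 160.08 ≈ 160 mm.

R ≈ 17.4 mm/hr; total ≈ 160 mm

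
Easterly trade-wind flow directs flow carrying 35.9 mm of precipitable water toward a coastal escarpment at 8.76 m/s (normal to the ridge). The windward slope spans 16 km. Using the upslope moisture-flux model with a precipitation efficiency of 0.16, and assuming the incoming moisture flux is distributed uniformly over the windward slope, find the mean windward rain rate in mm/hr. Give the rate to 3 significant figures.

R ≈ 11.3 mm/hr

Incoming column moisture flux per unit ridge length: F = V × PW = 8.76 × 35.9 = 314.484 mm·m/s.
Spread over the 16 km slope with efficiency ε = 0.16: R = ε·F/W = 0.16 × 314.484 / 16000 m = 3.145e-03 mm/s.
R = 3.145e-03 × 3600 = 11.3 mm/hr.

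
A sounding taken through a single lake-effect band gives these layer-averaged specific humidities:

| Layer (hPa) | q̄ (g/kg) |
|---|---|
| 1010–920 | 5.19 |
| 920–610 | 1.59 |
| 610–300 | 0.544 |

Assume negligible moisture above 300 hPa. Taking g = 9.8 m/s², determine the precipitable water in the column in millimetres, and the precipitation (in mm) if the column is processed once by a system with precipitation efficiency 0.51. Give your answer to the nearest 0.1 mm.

PW ≈ 11.5 mm; precipitation ≈ 5.9 mm

Precipitable water is the column-integrated vapour mass per unit area: PW = (1/g) Σ q̄ Δp, with q in kg/kg and Δp in Pa (1 kg/m² of water = 1 mm).
Layer 1010–920 hPa: Δp = 90 hPa = 9000 Pa, q̄ = 0.00519 kg/kg → 0.00519 × 9000 / 9.8 = 4.77 mm
Layer 920–610 hPa: Δp = 310 hPa = 31000 Pa, q̄ = 0.00159 kg/kg → 0.00159 × 31000 / 9.8 = 5.03 mm
Layer 610–300 hPa: Δp = 310 hPa = 31000 Pa, q̄ = 0.000544 kg/kg → 0.000544 × 31000 / 9.8 = 1.72 mm
PW = 4.77 + 5.03 + 1.72 = 11.52 ≈ 11.5 mm.
Precipitation = ε × PW = 0.51 × 11.5 = 5.9 mm.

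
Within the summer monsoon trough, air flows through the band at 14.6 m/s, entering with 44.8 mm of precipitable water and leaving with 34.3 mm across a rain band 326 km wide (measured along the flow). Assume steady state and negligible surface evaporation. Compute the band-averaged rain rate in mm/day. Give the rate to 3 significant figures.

Column moisture flux per unit crosswind length is F = V × PW.
Inflow: F_in = 14.6 × 44.8 = 654.08 mm·m/s
Outflow: F_out = 14.6 × 34.3 = 500.78 mm·m/s
Steady-state rate R = (F_in − F_out)/L = (654.08 − 500.78) / 326000 m = 4.702e-04 mm/s.
R = 4.702e-04 × 3600 × 24 = 40.6 mm/day.

R ≈ 40.6 mm/day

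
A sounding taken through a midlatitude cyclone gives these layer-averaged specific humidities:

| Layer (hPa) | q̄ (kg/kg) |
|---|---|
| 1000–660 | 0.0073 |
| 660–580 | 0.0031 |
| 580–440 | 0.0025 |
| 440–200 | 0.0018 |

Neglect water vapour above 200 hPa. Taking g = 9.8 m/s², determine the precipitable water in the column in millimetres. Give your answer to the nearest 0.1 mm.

PW ≈ 35.8 mm

Precipitable water is the column-integrated vapour mass per unit area: PW = (1/g) Σ q̄ Δp, with q in kg/kg and Δp in Pa (1 kg/m² of water = 1 mm).
Layer 1000–660 hPa: Δp = 340 hPa = 34000 Pa, q̄ = 0.0073 kg/kg → 0.0073 × 34000 / 9.8 = 25.33 mm
Layer 660–580 hPa: Δp = 80 hPa = 8000 Pa, q̄ = 0.0031 kg/kg → 0.0031 × 8000 / 9.8 = 2.53 mm
Layer 580–440 hPa: Δp = 140 hPa = 14000 Pa, q̄ = 0.0025 kg/kg → 0.0025 × 14000 / 9.8 = 3.57 mm
Layer 440–200 hPa: Δp = 240 hPa = 24000 Pa, q̄ = 0.0018 kg/kg → 0.0018 × 24000 / 9.8 = 4.41 mm
PW = 25.33 + 2.53 + 3.57 + 4.41 = 35.84 ≈ 35.8 mm.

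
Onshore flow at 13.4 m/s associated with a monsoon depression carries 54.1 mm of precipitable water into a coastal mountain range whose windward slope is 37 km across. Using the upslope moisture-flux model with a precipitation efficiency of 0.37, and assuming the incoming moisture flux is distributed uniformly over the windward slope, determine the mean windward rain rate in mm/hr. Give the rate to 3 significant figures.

Incoming column moisture flux per unit ridge length: F = V × PW = 13.4 × 54.1 = 724.94 mm·m/s.
Spread over the 37 km slope with efficiency ε = 0.37: R = ε·F/W = 0.37 × 724.94 / 37000 m = 7.249e-03 mm/s.
R = 7.249e-03 × 3600 = 26.1 mm/hr.

R ≈ 26.1 mm/hr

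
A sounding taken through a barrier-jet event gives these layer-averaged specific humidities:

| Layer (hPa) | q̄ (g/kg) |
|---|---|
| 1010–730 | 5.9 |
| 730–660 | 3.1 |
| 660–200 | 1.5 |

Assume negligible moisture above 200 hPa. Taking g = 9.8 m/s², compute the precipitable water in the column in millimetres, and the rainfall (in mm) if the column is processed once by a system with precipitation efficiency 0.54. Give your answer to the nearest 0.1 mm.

PW ≈ 26.1 mm; rainfall ≈ 14.1 mm

Precipitable water is the column-integrated vapour mass per unit area: PW = (1/g) Σ q̄ Δp, with q in kg/kg and Δp in Pa (1 kg/m² of water = 1 mm).
Layer 1010–730 hPa: Δp = 280 hPa = 28000 Pa, q̄ = 0.0059 kg/kg → 0.0059 × 28000 / 9.8 = 16.86 mm
Layer 730–660 hPa: Δp = 70 hPa = 7000 Pa, q̄ = 0.0031 kg/kg → 0.0031 × 7000 / 9.8 = 2.21 mm
Layer 660–200 hPa: Δp = 460 hPa = 46000 Pa, q̄ = 0.0015 kg/kg → 0.0015 × 46000 / 9.8 = 7.04 mm
PW = 16.86 + 2.21 + 7.04 = 26.11 ≈ 26.1 mm.
Rainfall = ε × PW = 0.54 × 26.1 = 14.1 mm.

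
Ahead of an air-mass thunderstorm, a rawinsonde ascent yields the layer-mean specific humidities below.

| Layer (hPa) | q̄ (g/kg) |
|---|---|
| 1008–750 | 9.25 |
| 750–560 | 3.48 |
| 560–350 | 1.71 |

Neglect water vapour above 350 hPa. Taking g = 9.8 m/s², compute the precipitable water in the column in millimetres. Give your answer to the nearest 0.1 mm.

PW ≈ 34.8 mm

Precipitable water is the column-integrated vapour mass per unit area: PW = (1/g) Σ q̄ Δp, with q in kg/kg and Δp in Pa (1 kg/m² of water = 1 mm).
Layer 1008–750 hPa: Δp = 258 hPa = 25800 Pa, q̄ = 0.00925 kg/kg → 0.00925 × 25800 / 9.8 = 24.35 mm
Layer 750–560 hPa: Δp = 190 hPa = 19000 Pa, q̄ = 0.00348 kg/kg → 0.00348 × 19000 / 9.8 = 6.75 mm
Layer 560–350 hPa: Δp = 210 hPa = 21000 Pa, q̄ = 0.00171 kg/kg → 0.00171 × 21000 / 9.8 = 3.66 mm
PW = 24.35 + 6.75 + 3.66 = 34.76 ≈ 34.8 mm.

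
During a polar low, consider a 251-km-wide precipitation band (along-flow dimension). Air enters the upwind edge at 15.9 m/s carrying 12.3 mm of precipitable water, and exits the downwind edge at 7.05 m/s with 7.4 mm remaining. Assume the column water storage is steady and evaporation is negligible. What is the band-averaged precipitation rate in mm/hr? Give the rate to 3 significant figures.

Column moisture flux per unit crosswind length is F = V × PW.
Inflow: F_in = 15.9 × 12.3 = 195.57 mm·m/s
Outflow: F_out = 7.05 × 7.4 = 52.17 mm·m/s
Steady-state rate R = (F_in − F_out)/L = (195.57 − 52.17) / 251000 m = 5.713e-04 mm/s.
R = 5.713e-04 × 3600 = 2.06 mm/hr.

R ≈ 2.06 mm/hr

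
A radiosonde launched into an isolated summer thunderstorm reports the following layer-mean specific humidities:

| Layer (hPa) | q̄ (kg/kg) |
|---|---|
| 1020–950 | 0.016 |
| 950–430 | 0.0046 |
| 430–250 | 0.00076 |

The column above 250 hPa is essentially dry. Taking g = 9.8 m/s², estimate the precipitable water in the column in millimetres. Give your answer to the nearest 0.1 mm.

PW ≈ 37.2 mm

Precipitable water is the column-integrated vapour mass per unit area: PW = (1/g) Σ q̄ Δp, with q in kg/kg and Δp in Pa (1 kg/m² of water = 1 mm).
Layer 1020–950 hPa: Δp = 70 hPa = 7000 Pa, q̄ = 0.016 kg/kg → 0.016 × 7000 / 9.8 = 11.43 mm
Layer 950–430 hPa: Δp = 520 hPa = 52000 Pa, q̄ = 0.0046 kg/kg → 0.0046 × 52000 / 9.8 = 24.41 mm
Layer 430–250 hPa: Δp = 180 hPa = 18000 Pa, q̄ = 0.00076 kg/kg → 0.00076 × 18000 / 9.8 = 1.40 mm
PW = 11.43 + 24.41 + 1.40 = 37.24 ≈ 37.2 mm.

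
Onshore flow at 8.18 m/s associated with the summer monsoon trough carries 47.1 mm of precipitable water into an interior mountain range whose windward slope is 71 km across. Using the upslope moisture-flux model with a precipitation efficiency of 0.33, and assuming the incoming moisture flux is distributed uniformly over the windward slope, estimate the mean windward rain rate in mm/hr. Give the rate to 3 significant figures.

Incoming column moisture flux per unit ridge length: F = V × PW = 8.18 × 47.1 = 385.278 mm·m/s.
Spread over the 71 km slope with efficiency ε = 0.33: R = ε·F/W = 0.33 × 385.278 / 71000 m = 1.791e-03 mm/s.
R = 1.791e-03 × 3600 = 6.45 mm/hr.

R ≈ 6.45 mm/hr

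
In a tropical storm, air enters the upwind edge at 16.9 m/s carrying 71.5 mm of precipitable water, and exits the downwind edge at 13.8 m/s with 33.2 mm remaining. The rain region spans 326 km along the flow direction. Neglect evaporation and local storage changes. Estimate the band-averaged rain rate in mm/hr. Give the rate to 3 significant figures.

Column moisture flux per unit crosswind length is F = V × PW.
Inflow: F_in = 16.9 × 71.5 = 1208.35 mm·m/s
Outflow: F_out = 13.8 × 33.2 = 458.16 mm·m/s
Steady-state rate R = (F_in − F_out)/L = (1208.35 − 458.16) / 326000 m = 2.301e-03 mm/s.
R = 2.301e-03 × 3600 = 8.28 mm/hr.

R ≈ 8.28 mm/hr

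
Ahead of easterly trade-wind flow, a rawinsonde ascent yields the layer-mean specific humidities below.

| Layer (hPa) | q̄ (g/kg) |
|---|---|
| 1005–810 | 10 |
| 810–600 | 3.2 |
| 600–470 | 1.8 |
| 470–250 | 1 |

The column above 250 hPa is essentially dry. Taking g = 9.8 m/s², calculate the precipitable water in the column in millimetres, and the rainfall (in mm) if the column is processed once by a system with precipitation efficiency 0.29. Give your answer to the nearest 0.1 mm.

Precipitable water is the column-integrated vapour mass per unit area: PW = (1/g) Σ q̄ Δp, with q in kg/kg and Δp in Pa (1 kg/m² of water = 1 mm).
Layer 1005–810 hPa: Δp = 195 hPa = 19500 Pa, q̄ = 0.01 kg/kg → 0.01 × 19500 / 9.8 = 19.90 mm
Layer 810–600 hPa: Δp = 210 hPa = 21000 Pa, q̄ = 0.0032 kg/kg → 0.0032 × 21000 / 9.8 = 6.86 mm
Layer 600–470 hPa: Δp = 130 hPa = 13000 Pa, q̄ = 0.0018 kg/kg → 0.0018 × 13000 / 9.8 = 2.39 mm
Layer 470–250 hPa: Δp = 220 hPa = 22000 Pa, q̄ = 0.001 kg/kg → 0.001 × 22000 / 9.8 = 2.24 mm
PW = 19.90 + 6.86 + 2.39 + 2.24 = 31.39 ≈ 31.4 mm.
Rainfall = ε × PW = 0.29 × 31.4 = 9.1 mm.

PW ≈ 31.4 mm; rainfall ≈ 9.1 mm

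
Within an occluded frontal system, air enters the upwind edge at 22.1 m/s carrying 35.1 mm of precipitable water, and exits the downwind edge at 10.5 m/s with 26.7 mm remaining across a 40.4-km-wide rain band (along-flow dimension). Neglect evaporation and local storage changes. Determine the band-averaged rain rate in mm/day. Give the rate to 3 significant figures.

Column moisture flux per unit crosswind length is F = V × PW.
Inflow: F_in = 22.1 × 35.1 = 775.71 mm·m/s
Outflow: F_out = 10.5 × 26.7 = 280.35 mm·m/s
Steady-state rate R = (F_in − F_out)/L = (775.71 − 280.35) / 40400 m = 1.226e-02 mm/s.
R = 1.226e-02 × 3600 × 24 = 1060 mm/day.

R ≈ 1060 mm/day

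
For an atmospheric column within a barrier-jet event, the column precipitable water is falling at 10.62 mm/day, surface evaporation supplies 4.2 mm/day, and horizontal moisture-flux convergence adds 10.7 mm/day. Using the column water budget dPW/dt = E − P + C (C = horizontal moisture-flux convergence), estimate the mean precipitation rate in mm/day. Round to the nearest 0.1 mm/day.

P ≈ 25.5 mm/day

dPW/dt = -10.62 mm/day.
P = E + C − dPW/dt = 4.2 + (10.7) − (-10.62) = 25.5 mm/day.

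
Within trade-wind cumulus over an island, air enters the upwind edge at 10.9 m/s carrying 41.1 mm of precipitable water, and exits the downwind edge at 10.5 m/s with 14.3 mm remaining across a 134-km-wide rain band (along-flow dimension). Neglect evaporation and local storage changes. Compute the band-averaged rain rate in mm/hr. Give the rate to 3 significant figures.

R ≈ 8.00 mm/hr

Column moisture flux per unit crosswind length is F = V × PW.
Inflow: F_in = 10.9 × 41.1 = 447.99 mm·m/s
Outflow: F_out = 10.5 × 14.3 = 150.15 mm·m/s
Steady-state rate R = (F_in − F_out)/L = (447.99 − 150.15) / 134000 m = 2.223e-03 mm/s.
R = 2.223e-03 × 3600 = 8.00 mm/hr.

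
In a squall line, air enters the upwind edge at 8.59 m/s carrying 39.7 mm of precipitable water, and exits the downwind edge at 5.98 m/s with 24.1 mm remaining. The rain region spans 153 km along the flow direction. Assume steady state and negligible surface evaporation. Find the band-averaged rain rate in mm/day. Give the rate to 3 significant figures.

R ≈ 111 mm/day

Column moisture flux per unit crosswind length is F = V × PW.
Inflow: F_in = 8.59 × 39.7 = 341.023 mm·m/s
Outflow: F_out = 5.98 × 24.1 = 144.118 mm·m/s
Steady-state rate R = (F_in − F_out)/L = (341.023 − 144.118) / 153000 m = 1.287e-03 mm/s.
R = 1.287e-03 × 3600 × 24 = 111 mm/day.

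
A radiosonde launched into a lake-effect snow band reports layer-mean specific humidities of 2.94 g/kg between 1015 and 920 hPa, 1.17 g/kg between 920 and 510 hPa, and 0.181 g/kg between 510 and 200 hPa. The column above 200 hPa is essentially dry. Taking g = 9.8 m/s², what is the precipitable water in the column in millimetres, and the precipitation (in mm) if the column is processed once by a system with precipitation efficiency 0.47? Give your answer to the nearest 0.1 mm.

Precipitable water is the column-integrated vapour mass per unit area: PW = (1/g) Σ q̄ Δp, with q in kg/kg and Δp in Pa (1 kg/m² of water = 1 mm).
Layer 1015–920 hPa: Δp = 95 hPa = 9500 Pa, q̄ = 0.00294 kg/kg → 0.00294 × 9500 / 9.8 = 2.85 mm
Layer 920–510 hPa: Δp = 410 hPa = 41000 Pa, q̄ = 0.00117 kg/kg → 0.00117 × 41000 / 9.8 = 4.89 mm
Layer 510–200 hPa: Δp = 310 hPa = 31000 Pa, q̄ = 0.000181 kg/kg → 0.000181 × 31000 / 9.8 = 0.57 mm
PW = 2.85 + 4.89 + 0.57 = 8.31 ≈ 8.3 mm.
Precipitation = ε × PW = 0.47 × 8.3 = 3.9 mm.

PW ≈ 8.3 mm; precipitation ≈ 3.9 mm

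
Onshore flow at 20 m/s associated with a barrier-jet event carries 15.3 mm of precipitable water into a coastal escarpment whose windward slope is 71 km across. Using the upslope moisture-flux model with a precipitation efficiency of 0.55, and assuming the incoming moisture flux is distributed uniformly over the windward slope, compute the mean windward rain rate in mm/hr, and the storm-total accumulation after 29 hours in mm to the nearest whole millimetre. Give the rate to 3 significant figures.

R ≈ 8.53 mm/hr; total ≈ 247 mm

Incoming column moisture flux per unit ridge length: F = V × PW = 20 × 15.3 = 306 mm·m/s.
Spread over the 71 km slope with efficiency ε = 0.55: R = ε·F/W = 0.55 × 306 / 71000 m = 2.370e-03 mm/s.
R = 2.370e-03 × 3600 = 8.53 mm/hr.
Over 29 h: total = 8.53 × 29 = 247.37 ≈ 247 mm.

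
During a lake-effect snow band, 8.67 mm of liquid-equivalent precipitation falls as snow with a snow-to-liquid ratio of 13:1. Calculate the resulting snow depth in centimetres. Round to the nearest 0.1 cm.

snow depth ≈ 11.3 cm

Snow depth = liquid × ratio = 8.67 mm × 13 = 112.71 mm = 11.3 cm.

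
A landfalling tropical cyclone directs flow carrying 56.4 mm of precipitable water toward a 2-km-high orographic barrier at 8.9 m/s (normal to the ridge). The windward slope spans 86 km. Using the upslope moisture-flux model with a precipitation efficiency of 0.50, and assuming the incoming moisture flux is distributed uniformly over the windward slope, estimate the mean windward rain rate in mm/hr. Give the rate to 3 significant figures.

Incoming column moisture flux per unit ridge length: F = V × PW = 8.9 × 56.4 = 501.96 mm·m/s.
Spread over the 86 km slope with efficiency ε = 0.50: R = ε·F/W = 0.50 × 501.96 / 86000 m = 2.918e-03 mm/s.
R = 2.918e-03 × 3600 = 10.5 mm/hr.

R ≈ 10.5 mm/hr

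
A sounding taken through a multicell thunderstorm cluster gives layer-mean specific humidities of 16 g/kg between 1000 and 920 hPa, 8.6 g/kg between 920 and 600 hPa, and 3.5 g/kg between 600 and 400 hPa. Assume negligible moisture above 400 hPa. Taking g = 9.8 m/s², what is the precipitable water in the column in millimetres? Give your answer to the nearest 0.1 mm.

Precipitable water is the column-integrated vapour mass per unit area: PW = (1/g) Σ q̄ Δp, with q in kg/kg and Δp in Pa (1 kg/m² of water = 1 mm).
Layer 1000–920 hPa: Δp = 80 hPa = 8000 Pa, q̄ = 0.016 kg/kg → 0.016 × 8000 / 9.8 = 13.06 mm
Layer 920–600 hPa: Δp = 320 hPa = 32000 Pa, q̄ = 0.0086 kg/kg → 0.0086 × 32000 / 9.8 = 28.08 mm
Layer 600–400 hPa: Δp = 200 hPa = 20000 Pa, q̄ = 0.0035 kg/kg → 0.0035 × 20000 / 9.8 = 7.14 mm
PW = 13.06 + 28.08 + 7.14 = 48.28 ≈ 48.3 mm.

PW ≈ 48.3 mm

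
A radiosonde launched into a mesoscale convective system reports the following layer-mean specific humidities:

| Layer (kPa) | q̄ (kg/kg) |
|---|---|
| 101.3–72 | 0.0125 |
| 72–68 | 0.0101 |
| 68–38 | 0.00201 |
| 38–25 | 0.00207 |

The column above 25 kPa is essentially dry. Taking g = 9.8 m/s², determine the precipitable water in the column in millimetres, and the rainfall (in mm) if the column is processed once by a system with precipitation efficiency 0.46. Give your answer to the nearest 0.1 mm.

Precipitable water is the column-integrated vapour mass per unit area: PW = (1/g) Σ q̄ Δp, with q in kg/kg and Δp in Pa (1 kg/m² of water = 1 mm).
Layer 101.3–72 kPa: Δp = 293 hPa = 29300 Pa, q̄ = 0.0125 kg/kg → 0.0125 × 29300 / 9.8 = 37.37 mm
Layer 72–68 kPa: Δp = 40 hPa = 4000 Pa, q̄ = 0.0101 kg/kg → 0.0101 × 4000 / 9.8 = 4.12 mm
Layer 68–38 kPa: Δp = 300 hPa = 30000 Pa, q̄ = 0.00201 kg/kg → 0.00201 × 30000 / 9.8 = 6.15 mm
Layer 38–25 kPa: Δp = 130 hPa = 13000 Pa, q̄ = 0.00207 kg/kg → 0.00207 × 13000 / 9.8 = 2.75 mm
PW = 37.37 + 4.12 + 6.15 + 2.75 = 50.39 ≈ 50.4 mm.
Rainfall = ε × PW = 0.46 × 50.4 = 23.2 mm.

PW ≈ 50.4 mm; rainfall ≈ 23.2 mm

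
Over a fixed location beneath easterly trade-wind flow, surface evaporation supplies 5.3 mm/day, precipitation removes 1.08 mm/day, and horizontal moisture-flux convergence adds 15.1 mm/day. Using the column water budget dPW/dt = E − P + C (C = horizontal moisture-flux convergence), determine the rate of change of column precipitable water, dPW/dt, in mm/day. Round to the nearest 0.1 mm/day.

dPW/dt = E − P + C = 5.3 − 1.08 + (15.1) = 19.3 mm/day.

dPW/dt ≈ 19.3 mm/day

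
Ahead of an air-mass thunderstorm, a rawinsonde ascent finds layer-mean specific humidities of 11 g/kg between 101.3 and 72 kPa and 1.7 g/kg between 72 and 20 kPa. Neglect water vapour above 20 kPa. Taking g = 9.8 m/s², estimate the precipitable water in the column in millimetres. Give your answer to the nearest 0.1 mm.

PW ≈ 41.9 mm

Precipitable water is the column-integrated vapour mass per unit area: PW = (1/g) Σ q̄ Δp, with q in kg/kg and Δp in Pa (1 kg/m² of water = 1 mm).
Layer 101.3–72 kPa: Δp = 293 hPa = 29300 Pa, q̄ = 0.011 kg/kg → 0.011 × 29300 / 9.8 = 32.89 mm
Layer 72–20 kPa: Δp = 520 hPa = 52000 Pa, q̄ = 0.0017 kg/kg → 0.0017 × 52000 / 9.8 = 9.02 mm
PW = 32.89 + 9.02 = 41.91 ≈ 41.9 mm.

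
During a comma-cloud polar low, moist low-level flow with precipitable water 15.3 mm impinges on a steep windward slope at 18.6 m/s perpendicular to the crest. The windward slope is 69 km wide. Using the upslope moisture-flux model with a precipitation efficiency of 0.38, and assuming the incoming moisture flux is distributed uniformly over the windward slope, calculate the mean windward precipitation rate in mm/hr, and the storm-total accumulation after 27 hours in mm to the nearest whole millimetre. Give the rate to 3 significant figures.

Incoming column moisture flux per unit ridge length: F = V × PW = 18.6 × 15.3 = 284.58 mm·m/s.
Spread over the 69 km slope with efficiency ε = 0.38: R = ε·F/W = 0.38 × 284.58 / 69000 m = 1.567e-03 mm/s.
R = 1.567e-03 × 3600 = 5.64 mm/hr.
Over 27 h: total = 5.64 × 27 = 152.28 ≈ 152 mm.

R ≈ 5.64 mm/hr; total ≈ 152 mm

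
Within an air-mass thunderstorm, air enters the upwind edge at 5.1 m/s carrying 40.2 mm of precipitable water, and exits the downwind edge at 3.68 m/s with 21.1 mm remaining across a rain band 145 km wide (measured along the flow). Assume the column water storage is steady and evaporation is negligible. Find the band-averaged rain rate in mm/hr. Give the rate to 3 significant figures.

R ≈ 3.16 mm/hr

Column moisture flux per unit crosswind length is F = V × PW.
Inflow: F_in = 5.1 × 40.2 = 205.02 mm·m/s
Outflow: F_out = 3.68 × 21.1 = 77.648 mm·m/s
Steady-state rate R = (F_in − F_out)/L = (205.02 − 77.648) / 145000 m = 8.784e-04 mm/s.
R = 8.784e-04 × 3600 = 3.16 mm/hr.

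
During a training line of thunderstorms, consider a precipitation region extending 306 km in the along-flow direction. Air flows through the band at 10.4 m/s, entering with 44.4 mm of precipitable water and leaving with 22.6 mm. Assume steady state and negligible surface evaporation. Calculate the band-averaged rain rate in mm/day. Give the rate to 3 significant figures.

R ≈ 64.0 mm/day

Column moisture flux per unit crosswind length is F = V × PW.
Inflow: F_in = 10.4 × 44.4 = 461.76 mm·m/s
Outflow: F_out = 10.4 × 22.6 = 235.04 mm·m/s
Steady-state rate R = (F_in − F_out)/L = (461.76 − 235.04) / 306000 m = 7.409e-04 mm/s.
R = 7.409e-04 × 3600 × 24 = 64.0 mm/day.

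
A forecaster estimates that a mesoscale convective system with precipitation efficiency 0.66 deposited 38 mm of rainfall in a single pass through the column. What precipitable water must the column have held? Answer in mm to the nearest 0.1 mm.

PW ≈ 57.6 mm

PW = rainfall / ε = 38 / 0.66 = 57.6 mm.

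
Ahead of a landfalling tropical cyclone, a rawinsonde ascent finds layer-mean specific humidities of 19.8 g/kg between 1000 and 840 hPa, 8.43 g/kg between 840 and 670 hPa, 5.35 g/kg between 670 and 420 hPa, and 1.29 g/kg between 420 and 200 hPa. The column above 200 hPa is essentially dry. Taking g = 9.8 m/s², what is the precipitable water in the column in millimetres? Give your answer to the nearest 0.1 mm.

Precipitable water is the column-integrated vapour mass per unit area: PW = (1/g) Σ q̄ Δp, with q in kg/kg and Δp in Pa (1 kg/m² of water = 1 mm).
Layer 1000–840 hPa: Δp = 160 hPa = 16000 Pa, q̄ = 0.0198 kg/kg → 0.0198 × 16000 / 9.8 = 32.33 mm
Layer 840–670 hPa: Δp = 170 hPa = 17000 Pa, q̄ = 0.00843 kg/kg → 0.00843 × 17000 / 9.8 = 14.62 mm
Layer 670–420 hPa: Δp = 250 hPa = 25000 Pa, q̄ = 0.00535 kg/kg → 0.00535 × 25000 / 9.8 = 13.65 mm
Layer 420–200 hPa: Δp = 220 hPa = 22000 Pa, q̄ = 0.00129 kg/kg → 0.00129 × 22000 / 9.8 = 2.90 mm
PW = 32.33 + 14.62 + 13.65 + 2.90 = 63.50 ≈ 63.5 mm.

PW ≈ 63.5 mm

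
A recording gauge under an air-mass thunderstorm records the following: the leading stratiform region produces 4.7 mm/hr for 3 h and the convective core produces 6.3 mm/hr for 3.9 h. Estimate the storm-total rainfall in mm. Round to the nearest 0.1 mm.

total ≈ 38.7 mm

Total = Σ Rᵢ Δtᵢ = 4.7 × 3 + 6.3 × 3.9
      = 14.1 + 24.57 = 38.7 mm.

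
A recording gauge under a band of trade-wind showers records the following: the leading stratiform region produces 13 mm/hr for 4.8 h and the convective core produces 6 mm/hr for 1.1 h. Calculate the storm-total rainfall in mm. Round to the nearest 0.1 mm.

Total = Σ Rᵢ Δtᵢ = 13 × 4.8 + 6 × 1.1
      = 62.4 + 6.6 = 69.0 mm.

total ≈ 69.0 mm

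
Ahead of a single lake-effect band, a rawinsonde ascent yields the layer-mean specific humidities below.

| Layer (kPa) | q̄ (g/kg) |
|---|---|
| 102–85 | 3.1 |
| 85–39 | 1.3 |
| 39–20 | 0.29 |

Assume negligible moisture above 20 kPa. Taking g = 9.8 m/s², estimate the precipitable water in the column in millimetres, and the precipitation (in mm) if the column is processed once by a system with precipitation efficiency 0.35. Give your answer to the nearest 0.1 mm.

Precipitable water is the column-integrated vapour mass per unit area: PW = (1/g) Σ q̄ Δp, with q in kg/kg and Δp in Pa (1 kg/m² of water = 1 mm).
Layer 102–85 kPa: Δp = 170 hPa = 17000 Pa, q̄ = 0.0031 kg/kg → 0.0031 × 17000 / 9.8 = 5.38 mm
Layer 85–39 kPa: Δp = 460 hPa = 46000 Pa, q̄ = 0.0013 kg/kg → 0.0013 × 46000 / 9.8 = 6.10 mm
Layer 39–20 kPa: Δp = 190 hPa = 19000 Pa, q̄ = 0.00029 kg/kg → 0.00029 × 19000 / 9.8 = 0.56 mm
PW = 5.38 + 6.10 + 0.56 = 12.04 ≈ 12.0 mm.
Precipitation = ε × PW = 0.35 × 12.0 = 4.2 mm.

PW ≈ 12.0 mm; precipitation ≈ 4.2 mm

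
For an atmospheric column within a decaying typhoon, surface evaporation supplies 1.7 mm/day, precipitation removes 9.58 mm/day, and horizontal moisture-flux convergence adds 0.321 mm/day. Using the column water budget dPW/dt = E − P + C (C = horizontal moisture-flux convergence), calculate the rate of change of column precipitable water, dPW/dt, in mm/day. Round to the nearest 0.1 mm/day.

dPW/dt = E − P + C = 1.7 − 9.58 + (0.321) = -7.6 mm/day.

dPW/dt ≈ -7.6 mm/day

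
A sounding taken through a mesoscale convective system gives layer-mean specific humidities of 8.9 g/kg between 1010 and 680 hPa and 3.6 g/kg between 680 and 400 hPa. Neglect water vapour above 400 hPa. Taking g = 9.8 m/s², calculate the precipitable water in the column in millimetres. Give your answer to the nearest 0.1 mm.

Precipitable water is the column-integrated vapour mass per unit area: PW = (1/g) Σ q̄ Δp, with q in kg/kg and Δp in Pa (1 kg/m² of water = 1 mm).
Layer 1010–680 hPa: Δp = 330 hPa = 33000 Pa, q̄ = 0.0089 kg/kg → 0.0089 × 33000 / 9.8 = 29.97 mm
Layer 680–400 hPa: Δp = 280 hPa = 28000 Pa, q̄ = 0.0036 kg/kg → 0.0036 × 28000 / 9.8 = 10.29 mm
PW = 29.97 + 10.29 = 40.26 ≈ 40.3 mm.

PW ≈ 40.3 mm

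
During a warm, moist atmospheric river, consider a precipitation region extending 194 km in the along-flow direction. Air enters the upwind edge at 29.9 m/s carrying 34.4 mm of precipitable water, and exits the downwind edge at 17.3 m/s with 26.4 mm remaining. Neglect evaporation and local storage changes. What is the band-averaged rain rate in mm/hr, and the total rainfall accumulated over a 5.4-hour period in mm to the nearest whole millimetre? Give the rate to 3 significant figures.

R ≈ 10.6 mm/hr; total ≈ 57 mm

Column moisture flux per unit crosswind length is F = V × PW.
Inflow: F_in = 29.9 × 34.4 = 1028.56 mm·m/s
Outflow: F_out = 17.3 × 26.4 = 456.72 mm·m/s
Steady-state rate R = (F_in − F_out)/L = (1028.56 − 456.72) / 194000 m = 2.948e-03 mm/s.
R = 2.948e-03 × 3600 = 10.6 mm/hr.
Over 5.4 h: total = 10.6 × 5.4 = 57.24 ≈ 57 mm.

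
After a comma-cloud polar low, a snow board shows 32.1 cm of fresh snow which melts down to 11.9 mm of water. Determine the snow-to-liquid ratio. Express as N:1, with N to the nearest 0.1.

ratio ≈ 27.0

Ratio = snow depth / SWE = 321 mm / 11.9 mm = 27.0, i.e. 27.0:1.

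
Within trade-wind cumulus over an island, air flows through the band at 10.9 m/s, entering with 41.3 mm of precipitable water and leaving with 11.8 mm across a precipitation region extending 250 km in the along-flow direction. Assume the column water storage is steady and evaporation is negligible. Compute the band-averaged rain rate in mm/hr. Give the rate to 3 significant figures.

R ≈ 4.63 mm/hr

Column moisture flux per unit crosswind length is F = V × PW.
Inflow: F_in = 10.9 × 41.3 = 450.17 mm·m/s
Outflow: F_out = 10.9 × 11.8 = 128.62 mm·m/s
Steady-state rate R = (F_in − F_out)/L = (450.17 − 128.62) / 250000 m = 1.286e-03 mm/s.
R = 1.286e-03 × 3600 = 4.63 mm/hr.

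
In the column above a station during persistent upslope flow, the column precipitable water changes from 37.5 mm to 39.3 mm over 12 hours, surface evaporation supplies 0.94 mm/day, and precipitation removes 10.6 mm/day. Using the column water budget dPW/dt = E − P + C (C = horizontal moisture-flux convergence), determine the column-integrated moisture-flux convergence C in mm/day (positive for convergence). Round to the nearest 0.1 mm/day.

C ≈ 13.3 mm/day

dPW/dt = (39.3 − 37.5) mm / (12/24 day) = +3.600 mm/day.
C = dPW/dt − E + P = (+3.600) − 0.94 + 10.6 = 13.3 mm/day.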